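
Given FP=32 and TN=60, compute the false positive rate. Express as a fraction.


FPR = FP / (FP + TN) = 32 / 92 = 8/23.

8/23


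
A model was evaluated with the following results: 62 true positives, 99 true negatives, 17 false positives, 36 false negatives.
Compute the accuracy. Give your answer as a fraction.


Accuracy = (TP + TN) / (TP + TN + FP + FN) = (62 + 99) / 214 = 161/214.

161/214


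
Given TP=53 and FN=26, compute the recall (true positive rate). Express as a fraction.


Recall = TP / (TP + FN) = 53 / 79 = 53/79.

53/79


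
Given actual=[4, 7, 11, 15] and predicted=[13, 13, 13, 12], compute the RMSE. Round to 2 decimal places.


MSE = 32.5000. RMSE = sqrt(32.5000) = 5.70.

5.70


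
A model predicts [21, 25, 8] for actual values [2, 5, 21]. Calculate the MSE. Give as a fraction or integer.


MSE = (1/3) * ((2-21)^2=361 + (5-25)^2=400 + (21-8)^2=169). Sum = 930. MSE = 310.

310


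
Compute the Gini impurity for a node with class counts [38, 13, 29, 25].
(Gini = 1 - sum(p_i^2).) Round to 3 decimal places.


Total = 105. Proportions: 38/105, 13/105, 29/105, 25/105. sum(p_i^2) = 0.2793. Gini = 1 - 0.2793 = 0.7207, which rounds to 0.721.

0.721


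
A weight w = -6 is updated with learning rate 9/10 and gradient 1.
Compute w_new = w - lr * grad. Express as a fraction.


w_new = -6 - 9/10 * 1 = -6 - 9/10 = -69/10.

-69/10


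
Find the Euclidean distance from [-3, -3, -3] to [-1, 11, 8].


d = sqrt(sum of squared differences). (-3--1)^2=4, (-3-11)^2=196, (-3-8)^2=121. Sum = 321.

sqrt(321)


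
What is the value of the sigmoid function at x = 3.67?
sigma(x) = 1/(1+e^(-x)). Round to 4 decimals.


sigma(3.67) = 1/(1+e^(-3.67)) = 1/(1+0.025476) = 1/1.025476 = 0.9752.

0.9752


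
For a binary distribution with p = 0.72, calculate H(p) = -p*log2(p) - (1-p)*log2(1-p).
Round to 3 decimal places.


H = -0.72*log2(0.72) - 0.28*log2(0.28) = 0.855.

0.855


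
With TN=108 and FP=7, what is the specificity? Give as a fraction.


Specificity = TN / (TN + FP) = 108 / 115 = 108/115.

108/115


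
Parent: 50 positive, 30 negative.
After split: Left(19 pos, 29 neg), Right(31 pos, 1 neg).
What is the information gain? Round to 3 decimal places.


H(parent) = 0.9544. H(left) = 0.9685, H(right) = 0.2006. Weighted = (48/80)*0.9685 + (32/80)*0.2006 = 0.6613. IG = 0.9544 - 0.6613 = 0.2931, which rounds to 0.293.

0.293


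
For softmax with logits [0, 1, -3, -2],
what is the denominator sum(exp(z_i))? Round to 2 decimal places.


Denom = e^0=1.0000 + e^1=2.7183 + e^-3=0.0498 + e^-2=0.1353. Sum = 3.9034, which rounds to 3.90.

3.90


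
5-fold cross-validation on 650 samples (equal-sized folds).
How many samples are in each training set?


Each validation fold has 650/5 = 130 samples. Training set = 650 - 130 = 520.

520


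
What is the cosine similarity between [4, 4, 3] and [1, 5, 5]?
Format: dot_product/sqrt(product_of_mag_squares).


dot = 39. |a|^2 = 41, |b|^2 = 51. cos = 39/sqrt(2091).

39/sqrt(2091)


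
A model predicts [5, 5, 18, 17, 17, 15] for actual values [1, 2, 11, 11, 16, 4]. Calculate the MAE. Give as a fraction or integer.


MAE = (1/6) * (|1-5|=4 + |2-5|=3 + |11-18|=7 + |11-17|=6 + |16-17|=1 + |4-15|=11). Sum = 32. MAE = 16/3.

16/3


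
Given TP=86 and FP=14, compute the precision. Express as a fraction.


Precision = TP / (TP + FP) = 86 / 100 = 43/50.

43/50


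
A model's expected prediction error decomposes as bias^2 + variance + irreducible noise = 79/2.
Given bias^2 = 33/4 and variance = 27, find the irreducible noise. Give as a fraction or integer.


Total error = bias^2 + variance + irreducible noise. So irreducible noise = 79/2 - 33/4 - 27 = 17/4.

17/4


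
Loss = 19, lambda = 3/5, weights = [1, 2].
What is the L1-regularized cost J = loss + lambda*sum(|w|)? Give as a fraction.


L1 norm = sum(|w|) = 3. J = 19 + 3/5 * 3 = 104/5.

104/5


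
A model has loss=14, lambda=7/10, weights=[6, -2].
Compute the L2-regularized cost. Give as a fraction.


L2 sq norm = sum(w^2) = 40. J = 14 + 7/10 * 40 = 42.

42


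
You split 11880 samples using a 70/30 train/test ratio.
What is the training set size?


Test set = 11880 * 30% = 3564. Training set = 11880 - 3564 = 8316.

8316


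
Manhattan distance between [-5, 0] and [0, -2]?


d = sum of absolute differences: |-5-0|=5 + |0--2|=2 = 7.

7


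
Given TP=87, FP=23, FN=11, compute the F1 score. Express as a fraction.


Precision = 87/110 = 87/110. Recall = 87/98 = 87/98. F1 = 2*P*R/(P+R) = 87/104.

87/104


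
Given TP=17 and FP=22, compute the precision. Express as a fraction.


Precision = TP / (TP + FP) = 17 / 39 = 17/39.

17/39


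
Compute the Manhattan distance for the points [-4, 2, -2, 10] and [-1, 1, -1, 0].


d = sum of absolute differences: |-4--1|=3 + |2-1|=1 + |-2--1|=1 + |10-0|=10 = 15.

15


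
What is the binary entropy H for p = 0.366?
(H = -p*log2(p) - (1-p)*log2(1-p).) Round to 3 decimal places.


H = -0.366*log2(0.366) - 0.634*log2(0.634) = 0.948.

0.948


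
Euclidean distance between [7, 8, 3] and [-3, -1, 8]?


d = sqrt(sum of squared differences). (7--3)^2=100, (8--1)^2=81, (3-8)^2=25. Sum = 206.

sqrt(206)


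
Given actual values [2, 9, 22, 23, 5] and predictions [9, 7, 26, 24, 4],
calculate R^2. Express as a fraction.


Mean(y) = 61/5. SS_res = 71. SS_tot = 1894/5. R^2 = 1 - 71/(1894/5) = 1539/1894.

1539/1894


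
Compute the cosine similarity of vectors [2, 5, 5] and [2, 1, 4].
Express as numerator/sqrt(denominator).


dot = 29. |a|^2 = 54, |b|^2 = 21. cos = 29/sqrt(1134).

29/sqrt(1134)


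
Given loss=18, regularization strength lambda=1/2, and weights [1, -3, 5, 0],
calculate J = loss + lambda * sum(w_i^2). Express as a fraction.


L2 sq norm = sum(w^2) = 35. J = 18 + 1/2 * 35 = 71/2.

71/2


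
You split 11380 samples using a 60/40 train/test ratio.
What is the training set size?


Test set = 11380 * 40% = 4552. Training set = 11380 - 4552 = 6828.

6828


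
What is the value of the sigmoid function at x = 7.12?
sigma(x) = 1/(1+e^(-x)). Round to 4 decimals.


sigma(7.12) = 1/(1+e^(-7.12)) = 1/(1+0.000809) = 1/1.000809 = 0.9992.

0.9992


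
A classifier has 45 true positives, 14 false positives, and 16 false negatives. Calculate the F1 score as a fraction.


Precision = 45/59 = 45/59. Recall = 45/61 = 45/61. F1 = 2*P*R/(P+R) = 3/4.

3/4


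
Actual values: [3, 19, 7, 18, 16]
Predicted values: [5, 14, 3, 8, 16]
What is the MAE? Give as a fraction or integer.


MAE = (1/5) * (|3-5|=2 + |19-14|=5 + |7-3|=4 + |18-8|=10 + |16-16|=0). Sum = 21. MAE = 21/5.

21/5


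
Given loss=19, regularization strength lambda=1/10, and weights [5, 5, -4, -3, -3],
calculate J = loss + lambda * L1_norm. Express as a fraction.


L1 norm = sum(|w|) = 20. J = 19 + 1/10 * 20 = 21.

21


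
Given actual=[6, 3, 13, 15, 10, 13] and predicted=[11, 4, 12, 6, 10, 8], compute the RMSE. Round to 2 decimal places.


MSE = 22.1667. RMSE = sqrt(22.1667) = 4.71.

4.71


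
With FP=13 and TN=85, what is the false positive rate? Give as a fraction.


FPR = FP / (FP + TN) = 13 / 98 = 13/98.

13/98


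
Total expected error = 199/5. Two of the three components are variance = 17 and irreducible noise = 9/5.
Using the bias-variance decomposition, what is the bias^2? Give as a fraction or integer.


Total error = bias^2 + variance + irreducible noise. So bias^2 = 199/5 - 17 - 9/5 = 21.

21


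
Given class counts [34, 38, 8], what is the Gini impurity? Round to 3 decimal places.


Total = 80. Proportions: 34/80, 38/80, 8/80. sum(p_i^2) = 0.4162. Gini = 1 - 0.4162 = 0.5838, which rounds to 0.584.

0.584


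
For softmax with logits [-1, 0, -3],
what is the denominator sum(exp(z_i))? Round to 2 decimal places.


Denom = e^-1=0.3679 + e^0=1.0000 + e^-3=0.0498. Sum = 1.4177, which rounds to 1.42.

1.42


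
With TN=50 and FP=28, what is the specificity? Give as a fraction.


Specificity = TN / (TN + FP) = 50 / 78 = 25/39.

25/39


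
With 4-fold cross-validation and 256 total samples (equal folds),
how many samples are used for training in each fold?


Each validation fold has 256/4 = 64 samples. Training set = 256 - 64 = 192.

192


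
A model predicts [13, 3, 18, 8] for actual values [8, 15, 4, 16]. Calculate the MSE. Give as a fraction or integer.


MSE = (1/4) * ((8-13)^2=25 + (15-3)^2=144 + (4-18)^2=196 + (16-8)^2=64). Sum = 429. MSE = 429/4.

429/4


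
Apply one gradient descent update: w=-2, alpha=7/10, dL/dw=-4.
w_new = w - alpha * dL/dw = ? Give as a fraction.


w_new = -2 - 7/10 * -4 = -2 - -14/5 = 4/5.

4/5


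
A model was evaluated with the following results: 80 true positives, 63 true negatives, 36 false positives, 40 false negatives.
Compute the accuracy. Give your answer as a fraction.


Accuracy = (TP + TN) / (TP + TN + FP + FN) = (80 + 63) / 219 = 143/219.

143/219


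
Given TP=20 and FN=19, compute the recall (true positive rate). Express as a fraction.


Recall = TP / (TP + FN) = 20 / 39 = 20/39.

20/39


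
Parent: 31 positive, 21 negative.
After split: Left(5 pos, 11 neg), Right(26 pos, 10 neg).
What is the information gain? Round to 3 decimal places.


H(parent) = 0.9732. H(left) = 0.8960, H(right) = 0.8524. Weighted = (16/52)*0.8960 + (36/52)*0.8524 = 0.8658. IG = 0.9732 - 0.8658 = 0.1074, which rounds to 0.107.

0.107


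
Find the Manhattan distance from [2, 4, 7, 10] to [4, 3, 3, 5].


d = sum of absolute differences: |2-4|=2 + |4-3|=1 + |7-3|=4 + |10-5|=5 = 12.

12


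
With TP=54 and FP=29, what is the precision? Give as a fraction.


Precision = TP / (TP + FP) = 54 / 83 = 54/83.

54/83


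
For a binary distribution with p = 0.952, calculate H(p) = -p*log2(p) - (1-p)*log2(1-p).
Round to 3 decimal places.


H = -0.952*log2(0.952) - 0.048*log2(0.048) = 0.278.

0.278


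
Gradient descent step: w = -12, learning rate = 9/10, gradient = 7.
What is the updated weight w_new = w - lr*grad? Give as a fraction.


w_new = -12 - 9/10 * 7 = -12 - 63/10 = -183/10.

-183/10


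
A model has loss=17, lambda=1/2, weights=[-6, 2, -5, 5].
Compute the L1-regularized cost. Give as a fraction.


L1 norm = sum(|w|) = 18. J = 17 + 1/2 * 18 = 26.

26


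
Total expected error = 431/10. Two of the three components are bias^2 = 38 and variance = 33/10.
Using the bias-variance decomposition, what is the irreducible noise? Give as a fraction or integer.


Total error = bias^2 + variance + irreducible noise. So irreducible noise = 431/10 - 38 - 33/10 = 9/5.

9/5


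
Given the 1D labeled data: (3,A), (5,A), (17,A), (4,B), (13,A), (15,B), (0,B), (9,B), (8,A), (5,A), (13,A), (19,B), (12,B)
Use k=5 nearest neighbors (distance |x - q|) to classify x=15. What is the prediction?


Distances: |3-15|=12, |5-15|=10, |17-15|=2, |4-15|=11, |13-15|=2, |15-15|=0, |0-15|=15, |9-15|=6, |8-15|=7, |5-15|=10, |13-15|=2, |19-15|=4, |12-15|=3. 5 nearest: (15,B), (17,A), (13,A), (13,A), (12,B). Counts: {'B': 2, 'A': 3}. Majority class: A.

A


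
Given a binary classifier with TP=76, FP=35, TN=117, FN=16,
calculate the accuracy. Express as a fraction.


Accuracy = (TP + TN) / (TP + TN + FP + FN) = (76 + 117) / 244 = 193/244.

193/244


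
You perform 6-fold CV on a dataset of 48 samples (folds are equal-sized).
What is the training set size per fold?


Each validation fold has 48/6 = 8 samples. Training set = 48 - 8 = 40.

40


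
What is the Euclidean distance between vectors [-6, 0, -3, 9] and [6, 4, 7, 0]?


d = sqrt(sum of squared differences). (-6-6)^2=144, (0-4)^2=16, (-3-7)^2=100, (9-0)^2=81. Sum = 341.

sqrt(341)


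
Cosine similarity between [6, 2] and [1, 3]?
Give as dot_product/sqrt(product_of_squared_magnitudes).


dot = 12. |a|^2 = 40, |b|^2 = 10. cos = 12/sqrt(400).

12/sqrt(400)


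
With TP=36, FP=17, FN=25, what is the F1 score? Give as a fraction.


Precision = 36/53 = 36/53. Recall = 36/61 = 36/61. F1 = 2*P*R/(P+R) = 12/19.

12/19


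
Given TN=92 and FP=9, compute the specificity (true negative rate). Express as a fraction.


Specificity = TN / (TN + FP) = 92 / 101 = 92/101.

92/101


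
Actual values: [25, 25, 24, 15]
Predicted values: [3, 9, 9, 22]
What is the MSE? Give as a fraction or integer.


MSE = (1/4) * ((25-3)^2=484 + (25-9)^2=256 + (24-9)^2=225 + (15-22)^2=49). Sum = 1014. MSE = 507/2.

507/2


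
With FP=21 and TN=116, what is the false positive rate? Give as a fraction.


FPR = FP / (FP + TN) = 21 / 137 = 21/137.

21/137


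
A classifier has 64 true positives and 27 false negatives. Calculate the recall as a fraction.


Recall = TP / (TP + FN) = 64 / 91 = 64/91.

64/91


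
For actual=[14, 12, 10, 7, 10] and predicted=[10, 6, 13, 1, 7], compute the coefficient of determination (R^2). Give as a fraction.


Mean(y) = 53/5. SS_res = 106. SS_tot = 136/5. R^2 = 1 - 106/(136/5) = -197/68.

-197/68


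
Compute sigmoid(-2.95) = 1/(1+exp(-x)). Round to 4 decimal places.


sigma(-2.95) = 1/(1+e^(2.95)) = 1/(1+19.105954) = 1/20.105954 = 0.0497.

0.0497


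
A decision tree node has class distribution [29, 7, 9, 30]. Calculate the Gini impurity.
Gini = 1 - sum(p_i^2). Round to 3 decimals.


Total = 75. Proportions: 29/75, 7/75, 9/75, 30/75. sum(p_i^2) = 0.3326. Gini = 1 - 0.3326 = 0.6674, which rounds to 0.667.

0.667


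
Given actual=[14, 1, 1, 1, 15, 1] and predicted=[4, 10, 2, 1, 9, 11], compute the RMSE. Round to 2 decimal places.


MSE = 53.0000. RMSE = sqrt(53.0000) = 7.28.

7.28


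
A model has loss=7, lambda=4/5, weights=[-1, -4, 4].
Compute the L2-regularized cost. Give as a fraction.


L2 sq norm = sum(w^2) = 33. J = 7 + 4/5 * 33 = 167/5.

167/5


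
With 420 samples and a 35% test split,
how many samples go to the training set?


Test set = 420 * 35% = 147. Training set = 420 - 147 = 273.

273


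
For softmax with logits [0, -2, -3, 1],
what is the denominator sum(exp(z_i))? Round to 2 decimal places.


Denom = e^0=1.0000 + e^-2=0.1353 + e^-3=0.0498 + e^1=2.7183. Sum = 3.9034, which rounds to 3.90.

3.90


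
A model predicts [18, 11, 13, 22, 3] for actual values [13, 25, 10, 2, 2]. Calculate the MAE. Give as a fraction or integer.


MAE = (1/5) * (|13-18|=5 + |25-11|=14 + |10-13|=3 + |2-22|=20 + |2-3|=1). Sum = 43. MAE = 43/5.

43/5


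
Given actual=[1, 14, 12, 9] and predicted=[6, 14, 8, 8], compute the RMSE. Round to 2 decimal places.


MSE = 10.5000. RMSE = sqrt(10.5000) = 3.24.

3.24


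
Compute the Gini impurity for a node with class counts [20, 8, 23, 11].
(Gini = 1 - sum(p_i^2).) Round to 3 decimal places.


Total = 62. Proportions: 20/62, 8/62, 23/62, 11/62. sum(p_i^2) = 0.2898. Gini = 1 - 0.2898 = 0.7102, which rounds to 0.710.

0.710


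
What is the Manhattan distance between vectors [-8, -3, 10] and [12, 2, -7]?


d = sum of absolute differences: |-8-12|=20 + |-3-2|=5 + |10--7|=17 = 42.

42


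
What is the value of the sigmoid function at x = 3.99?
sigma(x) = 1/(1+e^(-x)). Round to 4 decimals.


sigma(3.99) = 1/(1+e^(-3.99)) = 1/(1+0.018500) = 1/1.018500 = 0.9818.

0.9818


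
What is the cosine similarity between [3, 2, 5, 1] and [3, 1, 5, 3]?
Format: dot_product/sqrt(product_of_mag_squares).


dot = 39. |a|^2 = 39, |b|^2 = 44. cos = 39/sqrt(1716).

39/sqrt(1716)


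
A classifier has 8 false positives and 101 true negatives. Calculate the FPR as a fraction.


FPR = FP / (FP + TN) = 8 / 109 = 8/109.

8/109


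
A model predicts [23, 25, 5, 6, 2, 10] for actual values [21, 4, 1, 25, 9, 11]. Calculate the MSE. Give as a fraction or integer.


MSE = (1/6) * ((21-23)^2=4 + (4-25)^2=441 + (1-5)^2=16 + (25-6)^2=361 + (9-2)^2=49 + (11-10)^2=1). Sum = 872. MSE = 436/3.

436/3


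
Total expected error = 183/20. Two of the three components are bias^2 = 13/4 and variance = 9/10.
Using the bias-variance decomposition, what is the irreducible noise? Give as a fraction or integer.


Total error = bias^2 + variance + irreducible noise. So irreducible noise = 183/20 - 13/4 - 9/10 = 5.

5


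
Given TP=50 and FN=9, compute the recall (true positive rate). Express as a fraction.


Recall = TP / (TP + FN) = 50 / 59 = 50/59.

50/59


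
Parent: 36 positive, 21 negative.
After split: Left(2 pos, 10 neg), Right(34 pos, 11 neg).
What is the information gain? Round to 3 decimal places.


H(parent) = 0.9495. H(left) = 0.6500, H(right) = 0.8024. Weighted = (12/57)*0.6500 + (45/57)*0.8024 = 0.7703. IG = 0.9495 - 0.7703 = 0.1792, which rounds to 0.179.

0.179


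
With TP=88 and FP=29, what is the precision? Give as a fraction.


Precision = TP / (TP + FP) = 88 / 117 = 88/117.

88/117


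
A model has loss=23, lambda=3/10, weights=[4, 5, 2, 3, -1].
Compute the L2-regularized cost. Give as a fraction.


L2 sq norm = sum(w^2) = 55. J = 23 + 3/10 * 55 = 79/2.

79/2


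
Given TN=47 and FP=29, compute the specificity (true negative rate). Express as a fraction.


Specificity = TN / (TN + FP) = 47 / 76 = 47/76.

47/76


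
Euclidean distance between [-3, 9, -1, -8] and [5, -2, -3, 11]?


d = sqrt(sum of squared differences). (-3-5)^2=64, (9--2)^2=121, (-1--3)^2=4, (-8-11)^2=361. Sum = 550.

sqrt(550)


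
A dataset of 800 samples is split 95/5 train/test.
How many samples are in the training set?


Test set = 800 * 5% = 40. Training set = 800 - 40 = 760.

760


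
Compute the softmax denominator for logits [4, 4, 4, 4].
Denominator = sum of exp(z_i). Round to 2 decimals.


Denom = e^4=54.5982 + e^4=54.5982 + e^4=54.5982 + e^4=54.5982. Sum = 218.3928, which rounds to 218.39.

218.39


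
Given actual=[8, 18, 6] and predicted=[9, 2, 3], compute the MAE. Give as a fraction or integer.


MAE = (1/3) * (|8-9|=1 + |18-2|=16 + |6-3|=3). Sum = 20. MAE = 20/3.

20/3


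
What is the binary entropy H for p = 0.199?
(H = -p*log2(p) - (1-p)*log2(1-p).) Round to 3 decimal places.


H = -0.199*log2(0.199) - 0.801*log2(0.801) = 0.720.

0.720


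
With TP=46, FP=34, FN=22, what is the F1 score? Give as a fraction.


Precision = 46/80 = 23/40. Recall = 46/68 = 23/34. F1 = 2*P*R/(P+R) = 23/37.

23/37


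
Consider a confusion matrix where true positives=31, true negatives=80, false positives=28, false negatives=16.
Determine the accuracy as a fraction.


Accuracy = (TP + TN) / (TP + TN + FP + FN) = (31 + 80) / 155 = 111/155.

111/155


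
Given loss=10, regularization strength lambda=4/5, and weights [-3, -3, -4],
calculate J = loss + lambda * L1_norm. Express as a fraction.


L1 norm = sum(|w|) = 10. J = 10 + 4/5 * 10 = 18.

18


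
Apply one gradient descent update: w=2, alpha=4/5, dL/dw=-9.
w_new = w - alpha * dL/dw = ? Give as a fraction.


w_new = 2 - 4/5 * -9 = 2 - -36/5 = 46/5.

46/5


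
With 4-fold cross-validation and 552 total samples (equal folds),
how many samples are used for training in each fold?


Each validation fold has 552/4 = 138 samples. Training set = 552 - 138 = 414.

414


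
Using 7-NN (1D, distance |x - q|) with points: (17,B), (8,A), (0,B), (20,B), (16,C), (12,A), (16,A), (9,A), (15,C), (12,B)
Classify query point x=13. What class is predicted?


Distances: |17-13|=4, |8-13|=5, |0-13|=13, |20-13|=7, |16-13|=3, |12-13|=1, |16-13|=3, |9-13|=4, |15-13|=2, |12-13|=1. 7 nearest: (12,A), (12,B), (15,C), (16,A), (16,C), (9,A), (17,B). Counts: {'A': 3, 'B': 2, 'C': 2}. Majority class: A.

A


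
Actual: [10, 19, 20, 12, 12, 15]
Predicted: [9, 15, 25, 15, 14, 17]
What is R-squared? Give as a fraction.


Mean(y) = 44/3. SS_res = 59. SS_tot = 250/3. R^2 = 1 - 59/(250/3) = 73/250.

73/250


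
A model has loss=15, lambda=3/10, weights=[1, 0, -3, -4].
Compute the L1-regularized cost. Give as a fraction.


L1 norm = sum(|w|) = 8. J = 15 + 3/10 * 8 = 87/5.

87/5


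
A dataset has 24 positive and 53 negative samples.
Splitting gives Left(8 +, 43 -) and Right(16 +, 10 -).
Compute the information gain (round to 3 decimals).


H(parent) = 0.8951. H(left) = 0.6268, H(right) = 0.9612. Weighted = (51/77)*0.6268 + (26/77)*0.9612 = 0.7397. IG = 0.8951 - 0.7397 = 0.1554, which rounds to 0.155.

0.155


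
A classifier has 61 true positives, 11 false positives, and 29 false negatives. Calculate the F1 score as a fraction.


Precision = 61/72 = 61/72. Recall = 61/90 = 61/90. F1 = 2*P*R/(P+R) = 61/81.

61/81


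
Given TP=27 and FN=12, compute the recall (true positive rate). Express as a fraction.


Recall = TP / (TP + FN) = 27 / 39 = 9/13.

9/13


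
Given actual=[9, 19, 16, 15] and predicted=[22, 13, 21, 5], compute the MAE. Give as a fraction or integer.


MAE = (1/4) * (|9-22|=13 + |19-13|=6 + |16-21|=5 + |15-5|=10). Sum = 34. MAE = 17/2.

17/2


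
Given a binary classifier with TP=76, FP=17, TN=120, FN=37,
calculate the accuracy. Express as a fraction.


Accuracy = (TP + TN) / (TP + TN + FP + FN) = (76 + 120) / 250 = 98/125.

98/125


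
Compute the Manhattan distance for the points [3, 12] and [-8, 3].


d = sum of absolute differences: |3--8|=11 + |12-3|=9 = 20.

20


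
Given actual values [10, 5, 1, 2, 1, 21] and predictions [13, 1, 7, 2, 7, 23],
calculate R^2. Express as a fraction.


Mean(y) = 20/3. SS_res = 101. SS_tot = 916/3. R^2 = 1 - 101/(916/3) = 613/916.

613/916


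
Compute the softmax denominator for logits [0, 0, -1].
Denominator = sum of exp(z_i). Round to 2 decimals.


Denom = e^0=1.0000 + e^0=1.0000 + e^-1=0.3679. Sum = 2.3679, which rounds to 2.37.

2.37


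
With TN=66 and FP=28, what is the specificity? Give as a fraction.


Specificity = TN / (TN + FP) = 66 / 94 = 33/47.

33/47


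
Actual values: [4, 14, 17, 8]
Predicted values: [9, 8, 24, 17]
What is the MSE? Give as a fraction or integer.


MSE = (1/4) * ((4-9)^2=25 + (14-8)^2=36 + (17-24)^2=49 + (8-17)^2=81). Sum = 191. MSE = 191/4.

191/4


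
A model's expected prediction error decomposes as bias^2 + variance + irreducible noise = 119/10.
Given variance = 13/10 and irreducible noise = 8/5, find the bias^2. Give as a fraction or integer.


Total error = bias^2 + variance + irreducible noise. So bias^2 = 119/10 - 13/10 - 8/5 = 9.

9


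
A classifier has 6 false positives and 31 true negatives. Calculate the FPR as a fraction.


FPR = FP / (FP + TN) = 6 / 37 = 6/37.

6/37


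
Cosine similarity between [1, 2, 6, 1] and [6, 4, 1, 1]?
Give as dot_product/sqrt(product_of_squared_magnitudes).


dot = 21. |a|^2 = 42, |b|^2 = 54. cos = 21/sqrt(2268).

21/sqrt(2268)


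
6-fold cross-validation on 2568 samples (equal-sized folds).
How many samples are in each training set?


Each validation fold has 2568/6 = 428 samples. Training set = 2568 - 428 = 2140.

2140


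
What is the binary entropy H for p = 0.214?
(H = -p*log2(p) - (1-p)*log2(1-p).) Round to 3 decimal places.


H = -0.214*log2(0.214) - 0.786*log2(0.786) = 0.749.

0.749


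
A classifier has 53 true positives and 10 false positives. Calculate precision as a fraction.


Precision = TP / (TP + FP) = 53 / 63 = 53/63.

53/63


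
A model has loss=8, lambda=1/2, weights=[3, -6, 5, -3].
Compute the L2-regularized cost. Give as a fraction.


L2 sq norm = sum(w^2) = 79. J = 8 + 1/2 * 79 = 95/2.

95/2


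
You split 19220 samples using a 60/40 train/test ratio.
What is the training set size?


Test set = 19220 * 40% = 7688. Training set = 19220 - 7688 = 11532.

11532


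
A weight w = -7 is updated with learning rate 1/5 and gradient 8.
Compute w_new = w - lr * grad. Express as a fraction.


w_new = -7 - 1/5 * 8 = -7 - 8/5 = -43/5.

-43/5


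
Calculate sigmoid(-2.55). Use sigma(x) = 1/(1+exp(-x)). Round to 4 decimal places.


sigma(-2.55) = 1/(1+e^(2.55)) = 1/(1+12.807104) = 1/13.807104 = 0.0724.

0.0724


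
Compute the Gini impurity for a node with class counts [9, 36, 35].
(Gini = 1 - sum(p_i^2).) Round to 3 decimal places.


Total = 80. Proportions: 9/80, 36/80, 35/80. sum(p_i^2) = 0.4066. Gini = 1 - 0.4066 = 0.5934, which rounds to 0.593.

0.593


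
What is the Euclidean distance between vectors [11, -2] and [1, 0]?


d = sqrt(sum of squared differences). (11-1)^2=100, (-2-0)^2=4. Sum = 104.

sqrt(104)


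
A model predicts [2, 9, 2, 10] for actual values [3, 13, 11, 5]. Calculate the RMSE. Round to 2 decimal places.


MSE = 30.7500. RMSE = sqrt(30.7500) = 5.55.

5.55


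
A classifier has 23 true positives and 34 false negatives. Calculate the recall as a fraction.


Recall = TP / (TP + FN) = 23 / 57 = 23/57.

23/57


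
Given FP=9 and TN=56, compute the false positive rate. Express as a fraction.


FPR = FP / (FP + TN) = 9 / 65 = 9/65.

9/65


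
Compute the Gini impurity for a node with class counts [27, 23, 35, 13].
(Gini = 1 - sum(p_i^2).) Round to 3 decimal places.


Total = 98. Proportions: 27/98, 23/98, 35/98, 13/98. sum(p_i^2) = 0.2761. Gini = 1 - 0.2761 = 0.7239, which rounds to 0.724.

0.724


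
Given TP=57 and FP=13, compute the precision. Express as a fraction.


Precision = TP / (TP + FP) = 57 / 70 = 57/70.

57/70


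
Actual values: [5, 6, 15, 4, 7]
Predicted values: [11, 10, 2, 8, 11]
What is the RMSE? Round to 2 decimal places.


MSE = 50.6000. RMSE = sqrt(50.6000) = 7.11.

7.11


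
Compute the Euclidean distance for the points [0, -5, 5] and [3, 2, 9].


d = sqrt(sum of squared differences). (0-3)^2=9, (-5-2)^2=49, (5-9)^2=16. Sum = 74.

sqrt(74)


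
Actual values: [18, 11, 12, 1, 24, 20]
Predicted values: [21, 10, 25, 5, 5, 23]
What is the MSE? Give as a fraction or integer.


MSE = (1/6) * ((18-21)^2=9 + (11-10)^2=1 + (12-25)^2=169 + (1-5)^2=16 + (24-5)^2=361 + (20-23)^2=9). Sum = 565. MSE = 565/6.

565/6


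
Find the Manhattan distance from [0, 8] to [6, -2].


d = sum of absolute differences: |0-6|=6 + |8--2|=10 = 16.

16


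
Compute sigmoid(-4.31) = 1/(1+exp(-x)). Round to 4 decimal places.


sigma(-4.31) = 1/(1+e^(4.31)) = 1/(1+74.440489) = 1/75.440489 = 0.0133.

0.0133


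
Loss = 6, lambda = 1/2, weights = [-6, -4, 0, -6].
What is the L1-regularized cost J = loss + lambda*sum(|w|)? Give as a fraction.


L1 norm = sum(|w|) = 16. J = 6 + 1/2 * 16 = 14.

14


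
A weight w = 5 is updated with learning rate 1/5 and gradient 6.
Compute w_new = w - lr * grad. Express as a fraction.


w_new = 5 - 1/5 * 6 = 5 - 6/5 = 19/5.

19/5


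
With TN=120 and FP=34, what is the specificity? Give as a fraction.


Specificity = TN / (TN + FP) = 120 / 154 = 60/77.

60/77


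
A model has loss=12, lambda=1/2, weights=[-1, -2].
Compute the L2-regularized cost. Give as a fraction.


L2 sq norm = sum(w^2) = 5. J = 12 + 1/2 * 5 = 29/2.

29/2


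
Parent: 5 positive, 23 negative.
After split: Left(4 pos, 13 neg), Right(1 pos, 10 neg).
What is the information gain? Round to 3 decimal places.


H(parent) = 0.6769. H(left) = 0.7871, H(right) = 0.4395. Weighted = (17/28)*0.7871 + (11/28)*0.4395 = 0.6505. IG = 0.6769 - 0.6505 = 0.0264, which rounds to 0.026.

0.026


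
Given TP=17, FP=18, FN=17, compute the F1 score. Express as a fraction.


Precision = 17/35 = 17/35. Recall = 17/34 = 1/2. F1 = 2*P*R/(P+R) = 34/69.

34/69


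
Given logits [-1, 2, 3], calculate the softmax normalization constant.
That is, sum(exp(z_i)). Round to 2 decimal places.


Denom = e^-1=0.3679 + e^2=7.3891 + e^3=20.0855. Sum = 27.8425, which rounds to 27.84.

27.84


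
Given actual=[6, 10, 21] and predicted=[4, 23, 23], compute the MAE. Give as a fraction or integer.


MAE = (1/3) * (|6-4|=2 + |10-23|=13 + |21-23|=2). Sum = 17. MAE = 17/3.

17/3


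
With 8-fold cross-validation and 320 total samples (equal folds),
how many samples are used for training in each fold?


Each validation fold has 320/8 = 40 samples. Training set = 320 - 40 = 280.

280


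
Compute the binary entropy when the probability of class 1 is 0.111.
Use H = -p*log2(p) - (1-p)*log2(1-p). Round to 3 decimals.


H = -0.111*log2(0.111) - 0.889*log2(0.889) = 0.503.

0.503


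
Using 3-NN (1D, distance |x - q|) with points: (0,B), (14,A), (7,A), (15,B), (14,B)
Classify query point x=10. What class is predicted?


Distances: |0-10|=10, |14-10|=4, |7-10|=3, |15-10|=5, |14-10|=4. 3 nearest: (7,A), (14,A), (14,B). Counts: {'A': 2, 'B': 1}. Majority class: A.

A


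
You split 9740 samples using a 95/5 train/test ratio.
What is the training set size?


Test set = 9740 * 5% = 487. Training set = 9740 - 487 = 9253.

9253


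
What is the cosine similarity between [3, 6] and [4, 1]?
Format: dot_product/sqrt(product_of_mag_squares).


dot = 18. |a|^2 = 45, |b|^2 = 17. cos = 18/sqrt(765).

18/sqrt(765)


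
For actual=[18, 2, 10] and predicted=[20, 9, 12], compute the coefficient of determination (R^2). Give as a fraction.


Mean(y) = 10. SS_res = 57. SS_tot = 128. R^2 = 1 - 57/(128) = 71/128.

71/128


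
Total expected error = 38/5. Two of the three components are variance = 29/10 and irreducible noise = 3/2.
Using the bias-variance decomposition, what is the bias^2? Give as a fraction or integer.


Total error = bias^2 + variance + irreducible noise. So bias^2 = 38/5 - 29/10 - 3/2 = 16/5.

16/5


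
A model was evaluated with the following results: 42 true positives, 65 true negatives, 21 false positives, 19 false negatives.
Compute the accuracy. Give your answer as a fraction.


Accuracy = (TP + TN) / (TP + TN + FP + FN) = (42 + 65) / 147 = 107/147.

107/147


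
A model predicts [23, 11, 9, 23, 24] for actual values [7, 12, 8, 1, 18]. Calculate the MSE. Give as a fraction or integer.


MSE = (1/5) * ((7-23)^2=256 + (12-11)^2=1 + (8-9)^2=1 + (1-23)^2=484 + (18-24)^2=36). Sum = 778. MSE = 778/5.

778/5


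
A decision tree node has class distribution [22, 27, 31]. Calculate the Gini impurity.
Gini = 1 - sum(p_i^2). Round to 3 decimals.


Total = 80. Proportions: 22/80, 27/80, 31/80. sum(p_i^2) = 0.3397. Gini = 1 - 0.3397 = 0.6603, which rounds to 0.660.

0.660


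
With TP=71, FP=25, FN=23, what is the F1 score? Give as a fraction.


Precision = 71/96 = 71/96. Recall = 71/94 = 71/94. F1 = 2*P*R/(P+R) = 71/95.

71/95


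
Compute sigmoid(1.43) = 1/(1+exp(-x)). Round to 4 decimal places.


sigma(1.43) = 1/(1+e^(-1.43)) = 1/(1+0.239309) = 1/1.239309 = 0.8069.

0.8069


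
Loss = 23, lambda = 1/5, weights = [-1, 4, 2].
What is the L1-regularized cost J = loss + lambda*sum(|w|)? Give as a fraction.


L1 norm = sum(|w|) = 7. J = 23 + 1/5 * 7 = 122/5.

122/5


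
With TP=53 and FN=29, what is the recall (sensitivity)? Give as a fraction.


Recall = TP / (TP + FN) = 53 / 82 = 53/82.

53/82


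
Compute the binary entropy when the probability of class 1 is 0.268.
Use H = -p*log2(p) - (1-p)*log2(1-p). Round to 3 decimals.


H = -0.268*log2(0.268) - 0.732*log2(0.732) = 0.839.

0.839


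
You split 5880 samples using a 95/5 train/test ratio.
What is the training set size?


Test set = 5880 * 5% = 294. Training set = 5880 - 294 = 5586.

5586


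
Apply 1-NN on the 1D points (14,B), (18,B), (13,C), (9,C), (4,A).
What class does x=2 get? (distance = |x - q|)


Distances: |14-2|=12, |18-2|=16, |13-2|=11, |9-2|=7, |4-2|=2. 1 nearest: (4,A). Counts: {'A': 1}. Majority class: A.

A


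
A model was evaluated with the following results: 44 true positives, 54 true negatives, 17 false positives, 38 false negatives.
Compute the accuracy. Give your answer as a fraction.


Accuracy = (TP + TN) / (TP + TN + FP + FN) = (44 + 54) / 153 = 98/153.

98/153


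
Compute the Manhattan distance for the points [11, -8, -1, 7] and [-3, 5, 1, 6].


d = sum of absolute differences: |11--3|=14 + |-8-5|=13 + |-1-1|=2 + |7-6|=1 = 30.

30


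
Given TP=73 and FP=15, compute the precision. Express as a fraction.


Precision = TP / (TP + FP) = 73 / 88 = 73/88.

73/88


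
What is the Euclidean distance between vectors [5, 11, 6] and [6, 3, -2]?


d = sqrt(sum of squared differences). (5-6)^2=1, (11-3)^2=64, (6--2)^2=64. Sum = 129.

sqrt(129)


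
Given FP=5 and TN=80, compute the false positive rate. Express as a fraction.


FPR = FP / (FP + TN) = 5 / 85 = 1/17.

1/17


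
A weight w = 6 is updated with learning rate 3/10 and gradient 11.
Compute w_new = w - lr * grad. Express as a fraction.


w_new = 6 - 3/10 * 11 = 6 - 33/10 = 27/10.

27/10


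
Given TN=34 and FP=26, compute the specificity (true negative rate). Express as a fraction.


Specificity = TN / (TN + FP) = 34 / 60 = 17/30.

17/30


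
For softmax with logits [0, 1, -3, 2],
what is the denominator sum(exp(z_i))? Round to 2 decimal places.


Denom = e^0=1.0000 + e^1=2.7183 + e^-3=0.0498 + e^2=7.3891. Sum = 11.1572, which rounds to 11.16.

11.16


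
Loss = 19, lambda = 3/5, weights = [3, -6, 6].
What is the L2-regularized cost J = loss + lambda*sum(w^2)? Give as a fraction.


L2 sq norm = sum(w^2) = 81. J = 19 + 3/5 * 81 = 338/5.

338/5


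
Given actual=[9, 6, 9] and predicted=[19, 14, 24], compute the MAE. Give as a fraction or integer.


MAE = (1/3) * (|9-19|=10 + |6-14|=8 + |9-24|=15). Sum = 33. MAE = 11.

11


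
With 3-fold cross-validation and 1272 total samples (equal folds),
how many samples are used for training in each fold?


Each validation fold has 1272/3 = 424 samples. Training set = 1272 - 424 = 848.

848


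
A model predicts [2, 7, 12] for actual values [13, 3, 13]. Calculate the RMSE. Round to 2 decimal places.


MSE = 46.0000. RMSE = sqrt(46.0000) = 6.78.

6.78


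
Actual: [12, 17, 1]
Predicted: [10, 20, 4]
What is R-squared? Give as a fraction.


Mean(y) = 10. SS_res = 22. SS_tot = 134. R^2 = 1 - 22/(134) = 56/67.

56/67


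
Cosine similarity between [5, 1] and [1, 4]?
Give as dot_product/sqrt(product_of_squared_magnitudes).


dot = 9. |a|^2 = 26, |b|^2 = 17. cos = 9/sqrt(442).

9/sqrt(442)


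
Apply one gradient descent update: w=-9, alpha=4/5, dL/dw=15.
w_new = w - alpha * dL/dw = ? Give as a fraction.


w_new = -9 - 4/5 * 15 = -9 - 12 = -21.

-21


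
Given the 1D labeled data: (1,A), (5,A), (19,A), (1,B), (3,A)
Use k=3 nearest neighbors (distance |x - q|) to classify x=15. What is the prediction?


Distances: |1-15|=14, |5-15|=10, |19-15|=4, |1-15|=14, |3-15|=12. 3 nearest: (19,A), (5,A), (3,A). Counts: {'A': 3}. Majority class: A.

A


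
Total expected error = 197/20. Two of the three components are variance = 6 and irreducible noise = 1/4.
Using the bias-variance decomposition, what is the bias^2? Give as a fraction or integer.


Total error = bias^2 + variance + irreducible noise. So bias^2 = 197/20 - 6 - 1/4 = 18/5.

18/5


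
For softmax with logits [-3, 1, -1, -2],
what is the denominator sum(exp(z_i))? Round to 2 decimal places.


Denom = e^-3=0.0498 + e^1=2.7183 + e^-1=0.3679 + e^-2=0.1353. Sum = 3.2713, which rounds to 3.27.

3.27


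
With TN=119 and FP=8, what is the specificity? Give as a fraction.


Specificity = TN / (TN + FP) = 119 / 127 = 119/127.

119/127


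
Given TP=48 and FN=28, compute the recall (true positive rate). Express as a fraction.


Recall = TP / (TP + FN) = 48 / 76 = 12/19.

12/19


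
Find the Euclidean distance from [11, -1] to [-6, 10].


d = sqrt(sum of squared differences). (11--6)^2=289, (-1-10)^2=121. Sum = 410.

sqrt(410)


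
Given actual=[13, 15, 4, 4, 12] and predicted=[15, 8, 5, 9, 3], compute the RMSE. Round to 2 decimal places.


MSE = 32.0000. RMSE = sqrt(32.0000) = 5.66.

5.66


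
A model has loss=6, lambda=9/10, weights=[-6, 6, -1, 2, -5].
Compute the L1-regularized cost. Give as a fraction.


L1 norm = sum(|w|) = 20. J = 6 + 9/10 * 20 = 24.

24


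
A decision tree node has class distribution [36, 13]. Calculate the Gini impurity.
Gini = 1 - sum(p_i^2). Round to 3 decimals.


Total = 49. Proportions: 36/49, 13/49. sum(p_i^2) = 0.6102. Gini = 1 - 0.6102 = 0.3898, which rounds to 0.390.

0.390


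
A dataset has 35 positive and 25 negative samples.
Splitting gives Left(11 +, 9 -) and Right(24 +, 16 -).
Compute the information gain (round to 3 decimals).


H(parent) = 0.9799. H(left) = 0.9928, H(right) = 0.9710. Weighted = (20/60)*0.9928 + (40/60)*0.9710 = 0.9783. IG = 0.9799 - 0.9783 = 0.0016, which rounds to 0.002.

0.002


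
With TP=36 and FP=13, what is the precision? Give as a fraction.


Precision = TP / (TP + FP) = 36 / 49 = 36/49.

36/49


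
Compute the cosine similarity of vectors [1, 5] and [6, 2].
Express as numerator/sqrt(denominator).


dot = 16. |a|^2 = 26, |b|^2 = 40. cos = 16/sqrt(1040).

16/sqrt(1040)


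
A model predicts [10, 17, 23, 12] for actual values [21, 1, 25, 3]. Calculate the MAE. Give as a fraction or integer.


MAE = (1/4) * (|21-10|=11 + |1-17|=16 + |25-23|=2 + |3-12|=9). Sum = 38. MAE = 19/2.

19/2


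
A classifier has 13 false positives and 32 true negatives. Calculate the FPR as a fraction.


FPR = FP / (FP + TN) = 13 / 45 = 13/45.

13/45


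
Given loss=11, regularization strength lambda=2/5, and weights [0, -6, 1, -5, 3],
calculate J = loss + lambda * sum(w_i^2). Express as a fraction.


L2 sq norm = sum(w^2) = 71. J = 11 + 2/5 * 71 = 197/5.

197/5


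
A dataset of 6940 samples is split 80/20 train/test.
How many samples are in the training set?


Test set = 6940 * 20% = 1388. Training set = 6940 - 1388 = 5552.

5552


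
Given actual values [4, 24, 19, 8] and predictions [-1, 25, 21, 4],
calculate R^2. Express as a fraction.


Mean(y) = 55/4. SS_res = 46. SS_tot = 1043/4. R^2 = 1 - 46/(1043/4) = 859/1043.

859/1043


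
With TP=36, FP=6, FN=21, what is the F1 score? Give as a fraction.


Precision = 36/42 = 6/7. Recall = 36/57 = 12/19. F1 = 2*P*R/(P+R) = 8/11.

8/11


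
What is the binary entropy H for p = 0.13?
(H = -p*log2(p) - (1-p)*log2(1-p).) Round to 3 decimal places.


H = -0.13*log2(0.13) - 0.87*log2(0.87) = 0.557.

0.557


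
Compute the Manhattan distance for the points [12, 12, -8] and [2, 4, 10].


d = sum of absolute differences: |12-2|=10 + |12-4|=8 + |-8-10|=18 = 36.

36


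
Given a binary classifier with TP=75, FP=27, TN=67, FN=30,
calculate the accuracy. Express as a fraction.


Accuracy = (TP + TN) / (TP + TN + FP + FN) = (75 + 67) / 199 = 142/199.

142/199


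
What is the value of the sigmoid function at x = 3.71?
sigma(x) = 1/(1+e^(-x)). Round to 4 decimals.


sigma(3.71) = 1/(1+e^(-3.71)) = 1/(1+0.024478) = 1/1.024478 = 0.9761.

0.9761


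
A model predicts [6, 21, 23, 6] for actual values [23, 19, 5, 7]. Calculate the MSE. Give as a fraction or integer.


MSE = (1/4) * ((23-6)^2=289 + (19-21)^2=4 + (5-23)^2=324 + (7-6)^2=1). Sum = 618. MSE = 309/2.

309/2


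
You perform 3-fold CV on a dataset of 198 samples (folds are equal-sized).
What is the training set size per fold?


Each validation fold has 198/3 = 66 samples. Training set = 198 - 66 = 132.

132


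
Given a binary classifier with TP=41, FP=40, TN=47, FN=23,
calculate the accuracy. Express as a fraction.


Accuracy = (TP + TN) / (TP + TN + FP + FN) = (41 + 47) / 151 = 88/151.

88/151


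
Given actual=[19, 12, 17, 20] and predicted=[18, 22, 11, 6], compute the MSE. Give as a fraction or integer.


MSE = (1/4) * ((19-18)^2=1 + (12-22)^2=100 + (17-11)^2=36 + (20-6)^2=196). Sum = 333. MSE = 333/4.

333/4


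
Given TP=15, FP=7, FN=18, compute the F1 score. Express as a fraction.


Precision = 15/22 = 15/22. Recall = 15/33 = 5/11. F1 = 2*P*R/(P+R) = 6/11.

6/11


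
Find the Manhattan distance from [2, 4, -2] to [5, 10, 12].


d = sum of absolute differences: |2-5|=3 + |4-10|=6 + |-2-12|=14 = 23.

23
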